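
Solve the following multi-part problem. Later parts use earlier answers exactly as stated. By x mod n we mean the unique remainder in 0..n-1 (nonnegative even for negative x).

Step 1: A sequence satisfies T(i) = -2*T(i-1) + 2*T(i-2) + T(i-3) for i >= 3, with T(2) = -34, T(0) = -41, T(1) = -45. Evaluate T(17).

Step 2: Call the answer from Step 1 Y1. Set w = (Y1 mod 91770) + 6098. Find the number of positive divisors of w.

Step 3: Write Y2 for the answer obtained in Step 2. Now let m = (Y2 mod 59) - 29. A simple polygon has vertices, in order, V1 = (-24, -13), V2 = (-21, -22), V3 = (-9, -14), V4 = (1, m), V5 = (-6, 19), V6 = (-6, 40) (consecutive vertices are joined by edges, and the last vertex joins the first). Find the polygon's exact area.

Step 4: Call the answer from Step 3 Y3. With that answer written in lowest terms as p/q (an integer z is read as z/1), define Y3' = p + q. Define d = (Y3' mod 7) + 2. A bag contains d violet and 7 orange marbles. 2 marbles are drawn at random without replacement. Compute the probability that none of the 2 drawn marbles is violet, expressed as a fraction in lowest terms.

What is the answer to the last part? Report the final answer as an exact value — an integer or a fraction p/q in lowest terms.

Step 1: T(3) = -2*(-34) + 2*(-45) + 1*(-41) = -63; iterating: T(3)=-63, T(4)=13, T(5)=-186, T(6)=335, T(7)=-1029, T(8)=2542, T(9)=-6807, T(10)=17669, T(11)=-46410, T(12)=121351, T(13)=-317853, T(14)=831998, T(15)=-2178351, T(16)=5702845, T(17)=-14930394; answer -14930394
Step 2: Y1 = -14930394; w = 34214; 34214 = 2 * 17107; number of divisors = (1+1) * (1+1) = 4; answer 4
Step 3: Y2 = 4; m = -25; cross terms: (-24*-22 - -21*-13)=255, (-21*-14 - -9*-22)=96, (-9*-25 - 1*-14)=239, (1*19 - -6*-25)=-131, (-6*40 - -6*19)=-126, (-6*-13 - -24*40)=1038; twice the area = |1371| = 1371; area = 1371/2; answer 1371/2
Step 4: Y3 = 1371/2; threaded value p + q = 1373; d = 3; total draws C(10,2) = 45; favorable C(7,2) = 21; P = 7/15; answer 7/15

7/15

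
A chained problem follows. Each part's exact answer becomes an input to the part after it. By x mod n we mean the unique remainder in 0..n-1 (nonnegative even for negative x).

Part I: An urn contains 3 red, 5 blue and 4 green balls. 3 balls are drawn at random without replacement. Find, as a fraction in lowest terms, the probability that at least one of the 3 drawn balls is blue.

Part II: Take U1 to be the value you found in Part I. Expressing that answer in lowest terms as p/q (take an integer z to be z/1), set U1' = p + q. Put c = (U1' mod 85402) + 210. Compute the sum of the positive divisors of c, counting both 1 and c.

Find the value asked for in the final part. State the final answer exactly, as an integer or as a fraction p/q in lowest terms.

392

Part I: total draws C(12,3) = 220; complement C(7,3) = 35; favorable 220 - 35 = 185; P = 37/44; answer 37/44
Part II: U1 = 37/44; threaded value p + q = 81; c = 291; 291 = 3 * 97; sigma = (1 + 3) * (1 + 97) = 4 * 98 = 392; answer 392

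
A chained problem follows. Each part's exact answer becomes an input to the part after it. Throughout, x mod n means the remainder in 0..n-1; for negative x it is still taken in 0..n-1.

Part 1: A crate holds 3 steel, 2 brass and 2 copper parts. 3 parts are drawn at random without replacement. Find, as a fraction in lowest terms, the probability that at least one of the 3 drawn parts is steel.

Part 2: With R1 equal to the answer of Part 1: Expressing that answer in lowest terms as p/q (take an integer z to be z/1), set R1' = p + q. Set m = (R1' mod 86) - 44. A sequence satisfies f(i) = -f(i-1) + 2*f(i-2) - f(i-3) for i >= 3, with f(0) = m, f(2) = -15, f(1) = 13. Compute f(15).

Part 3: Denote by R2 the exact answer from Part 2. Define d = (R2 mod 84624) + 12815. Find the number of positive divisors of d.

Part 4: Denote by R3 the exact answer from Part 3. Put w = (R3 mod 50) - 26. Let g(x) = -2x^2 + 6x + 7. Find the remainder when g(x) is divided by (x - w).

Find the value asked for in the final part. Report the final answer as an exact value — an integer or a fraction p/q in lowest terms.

-829

Part 1: total draws C(7,3) = 35; complement C(4,3) = 4; favorable 35 - 4 = 31; P = 31/35; answer 31/35
Part 2: R1 = 31/35; threaded value p + q = 66; m = 22; f(3) = -1*(-15) + 2*(13) - 1*(22) = 19; iterating: f(3)=19, f(4)=-62, f(5)=115, f(6)=-258, f(7)=550, f(8)=-1181, f(9)=2539, f(10)=-5451, f(11)=11710, f(12)=-25151, f(13)=54022, f(14)=-116034, f(15)=249229; answer 249229
Part 3: R2 = 249229; d = 92796; 92796 = 2^2 * 3 * 11 * 19 * 37; number of divisors = (2+1) * (1+1) * (1+1) * (1+1) * (1+1) = 48; answer 48
Part 4: R3 = 48; w = 22; remainder = value at the root: -2*(22)^2 + 6*(22)^1 + 7 = (-968) + (132) + (7) = -829; answer -829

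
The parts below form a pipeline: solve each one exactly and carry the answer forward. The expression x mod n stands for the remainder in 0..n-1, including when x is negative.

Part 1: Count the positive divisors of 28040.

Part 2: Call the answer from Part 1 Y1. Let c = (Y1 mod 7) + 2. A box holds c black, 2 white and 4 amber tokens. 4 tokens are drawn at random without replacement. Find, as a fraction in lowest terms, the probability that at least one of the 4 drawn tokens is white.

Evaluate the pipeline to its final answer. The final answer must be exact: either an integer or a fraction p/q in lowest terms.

2/3

Part 1: 28040 = 2^3 * 5 * 701; number of divisors = (3+1) * (1+1) * (1+1) = 16; answer 16
Part 2: Y1 = 16; c = 4; total draws C(10,4) = 210; complement C(8,4) = 70; favorable 210 - 70 = 140; P = 2/3; answer 2/3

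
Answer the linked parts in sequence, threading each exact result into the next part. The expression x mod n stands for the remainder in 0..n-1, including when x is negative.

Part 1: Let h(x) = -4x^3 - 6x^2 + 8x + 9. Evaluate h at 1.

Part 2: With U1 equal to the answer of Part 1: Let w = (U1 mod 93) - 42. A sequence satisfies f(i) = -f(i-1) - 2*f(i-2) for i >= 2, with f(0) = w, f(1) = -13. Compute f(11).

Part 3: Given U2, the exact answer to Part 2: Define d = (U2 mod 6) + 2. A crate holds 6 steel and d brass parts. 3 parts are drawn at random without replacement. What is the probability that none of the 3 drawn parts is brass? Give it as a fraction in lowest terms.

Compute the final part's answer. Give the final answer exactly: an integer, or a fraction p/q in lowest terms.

Part 1: -4*(1)^3 - 6*(1)^2 + 8*(1)^1 + 9 = (-4) + (-6) + (8) + (9) = 7; answer 7
Part 2: U1 = 7; w = -35; f(2) = -1*(-13) - 2*(-35) = 83; iterating: f(2)=83, f(3)=-57, f(4)=-109, f(5)=223, f(6)=-5, f(7)=-441, f(8)=451, f(9)=431, f(10)=-1333, f(11)=471; answer 471
Part 3: U2 = 471; d = 5; total draws C(11,3) = 165; favorable C(6,3) = 20; P = 4/33; answer 4/33

4/33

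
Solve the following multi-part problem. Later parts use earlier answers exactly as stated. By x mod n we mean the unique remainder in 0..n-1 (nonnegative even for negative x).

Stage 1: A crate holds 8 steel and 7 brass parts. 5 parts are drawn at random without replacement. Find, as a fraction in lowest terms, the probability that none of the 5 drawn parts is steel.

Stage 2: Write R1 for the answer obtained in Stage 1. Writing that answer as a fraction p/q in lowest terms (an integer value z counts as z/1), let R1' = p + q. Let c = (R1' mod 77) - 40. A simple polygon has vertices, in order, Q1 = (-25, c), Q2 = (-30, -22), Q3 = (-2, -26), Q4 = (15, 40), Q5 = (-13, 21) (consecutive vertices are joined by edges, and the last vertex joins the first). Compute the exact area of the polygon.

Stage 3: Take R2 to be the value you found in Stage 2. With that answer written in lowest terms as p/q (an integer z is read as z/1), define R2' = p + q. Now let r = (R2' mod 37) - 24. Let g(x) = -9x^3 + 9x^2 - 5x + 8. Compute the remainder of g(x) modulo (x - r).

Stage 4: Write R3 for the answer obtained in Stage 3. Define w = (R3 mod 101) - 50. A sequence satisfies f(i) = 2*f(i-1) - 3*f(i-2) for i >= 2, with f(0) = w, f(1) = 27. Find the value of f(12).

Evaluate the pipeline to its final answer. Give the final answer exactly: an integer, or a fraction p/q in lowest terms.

Stage 1: total draws C(15,5) = 3003; favorable C(7,5) = 21; P = 1/143; answer 1/143
Stage 2: R1 = 1/143; threaded value p + q = 144; c = 27; cross terms: (-25*-22 - -30*27)=1360, (-30*-26 - -2*-22)=736, (-2*40 - 15*-26)=310, (15*21 - -13*40)=835, (-13*27 - -25*21)=174; twice the area = |3415| = 3415; area = 3415/2; answer 3415/2
Stage 3: R2 = 3415/2; threaded value p + q = 3417; r = -11; remainder = value at the root: -9*(-11)^3 + 9*(-11)^2 - 5*(-11)^1 + 8 = (11979) + (1089) + (55) + (8) = 13131; answer 13131
Stage 4: R3 = 13131; w = -49; f(2) = 2*(27) - 3*(-49) = 201; iterating: f(2)=201, f(3)=321, f(4)=39, f(5)=-885, f(6)=-1887, f(7)=-1119, f(8)=3423, f(9)=10203, f(10)=10137, f(11)=-10335, f(12)=-51081; answer -51081

-51081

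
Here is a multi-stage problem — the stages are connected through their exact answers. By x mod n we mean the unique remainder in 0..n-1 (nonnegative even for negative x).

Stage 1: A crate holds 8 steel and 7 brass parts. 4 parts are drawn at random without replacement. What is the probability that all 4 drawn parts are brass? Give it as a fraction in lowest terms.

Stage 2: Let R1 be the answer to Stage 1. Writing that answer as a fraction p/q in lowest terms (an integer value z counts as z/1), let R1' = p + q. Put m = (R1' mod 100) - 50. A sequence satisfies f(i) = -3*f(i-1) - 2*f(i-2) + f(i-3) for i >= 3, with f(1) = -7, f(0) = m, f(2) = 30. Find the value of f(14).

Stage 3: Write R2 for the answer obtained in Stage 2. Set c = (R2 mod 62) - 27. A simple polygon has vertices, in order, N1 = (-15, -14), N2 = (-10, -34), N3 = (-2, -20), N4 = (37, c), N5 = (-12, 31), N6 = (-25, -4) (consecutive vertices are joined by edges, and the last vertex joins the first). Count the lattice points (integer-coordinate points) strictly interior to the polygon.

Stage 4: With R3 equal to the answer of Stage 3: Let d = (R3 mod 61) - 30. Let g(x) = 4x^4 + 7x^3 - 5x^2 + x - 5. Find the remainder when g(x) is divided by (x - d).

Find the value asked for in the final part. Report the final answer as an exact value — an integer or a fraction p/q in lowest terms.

98002

Stage 1: total draws C(15,4) = 1365; favorable C(7,4) = 35; P = 1/39; answer 1/39
Stage 2: R1 = 1/39; threaded value p + q = 40; m = -10; f(3) = -3*(30) - 2*(-7) + 1*(-10) = -86; iterating: f(3)=-86, f(4)=191, f(5)=-371, f(6)=645, f(7)=-1002, f(8)=1345, f(9)=-1386, f(10)=466, f(11)=2719, f(12)=-10475, f(13)=26453, f(14)=-55690; answer -55690
Stage 3: R2 = -55690; c = 21; cross terms: (-15*-34 - -10*-14)=370, (-10*-20 - -2*-34)=132, (-2*21 - 37*-20)=698, (37*31 - -12*21)=1399, (-12*-4 - -25*31)=823, (-25*-14 - -15*-4)=290; twice the area = |3712| = 3712; area = 1856; boundary points = 5 + 2 + 1 + 1 + 1 + 10 = 20; strictly interior points = area - boundary/2 + 1 = 1847; answer 1847
Stage 4: R3 = 1847; d = -13; remainder = value at the root: 4*(-13)^4 + 7*(-13)^3 - 5*(-13)^2 + 1*(-13)^1 - 5 = (114244) + (-15379) + (-845) + (-13) + (-5) = 98002; answer 98002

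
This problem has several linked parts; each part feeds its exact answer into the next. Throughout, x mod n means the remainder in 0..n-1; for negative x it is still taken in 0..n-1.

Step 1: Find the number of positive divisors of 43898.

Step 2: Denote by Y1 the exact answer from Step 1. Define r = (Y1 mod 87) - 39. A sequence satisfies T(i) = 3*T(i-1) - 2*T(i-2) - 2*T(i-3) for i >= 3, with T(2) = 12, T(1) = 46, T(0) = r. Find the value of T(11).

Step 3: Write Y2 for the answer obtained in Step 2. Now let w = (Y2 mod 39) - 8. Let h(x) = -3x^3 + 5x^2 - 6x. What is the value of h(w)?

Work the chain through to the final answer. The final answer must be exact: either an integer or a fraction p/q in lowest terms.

-18886

Step 1: 43898 = 2 * 47 * 467; number of divisors = (1+1) * (1+1) * (1+1) = 8; answer 8
Step 2: Y1 = 8; r = -31; T(3) = 3*(12) - 2*(46) - 2*(-31) = 6; iterating: T(3)=6, T(4)=-98, T(5)=-330, T(6)=-806, T(7)=-1562, T(8)=-2414, T(9)=-2506, T(10)=434, T(11)=11142; answer 11142
Step 3: Y2 = 11142; w = 19; -3*(19)^3 + 5*(19)^2 - 6*(19)^1 = (-20577) + (1805) + (-114) = -18886; answer -18886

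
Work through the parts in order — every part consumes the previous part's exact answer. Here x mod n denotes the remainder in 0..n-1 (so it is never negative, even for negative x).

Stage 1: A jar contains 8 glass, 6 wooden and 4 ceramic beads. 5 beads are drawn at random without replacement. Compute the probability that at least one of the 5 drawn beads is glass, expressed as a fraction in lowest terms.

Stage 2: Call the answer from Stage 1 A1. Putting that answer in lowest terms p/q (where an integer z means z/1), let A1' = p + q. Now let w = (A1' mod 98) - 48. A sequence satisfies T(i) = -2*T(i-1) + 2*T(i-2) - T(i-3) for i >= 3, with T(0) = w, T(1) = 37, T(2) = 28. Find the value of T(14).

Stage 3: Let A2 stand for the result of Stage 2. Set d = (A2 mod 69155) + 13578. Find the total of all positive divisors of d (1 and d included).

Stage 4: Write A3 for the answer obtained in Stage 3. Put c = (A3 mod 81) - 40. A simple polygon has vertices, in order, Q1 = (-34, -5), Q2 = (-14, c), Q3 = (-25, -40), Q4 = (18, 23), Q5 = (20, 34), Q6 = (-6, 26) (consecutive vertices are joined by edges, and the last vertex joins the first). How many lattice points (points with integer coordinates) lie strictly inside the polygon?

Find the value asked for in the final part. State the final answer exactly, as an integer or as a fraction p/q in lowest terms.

1264

Stage 1: total draws C(18,5) = 8568; complement C(10,5) = 252; favorable 8568 - 252 = 8316; P = 33/34; answer 33/34
Stage 2: A1 = 33/34; threaded value p + q = 67; w = 19; T(3) = -2*(28) + 2*(37) - 1*(19) = -1; iterating: T(3)=-1, T(4)=21, T(5)=-72, T(6)=187, T(7)=-539, T(8)=1524, T(9)=-4313, T(10)=12213, T(11)=-34576, T(12)=97891, T(13)=-277147, T(14)=784652; answer 784652
Stage 3: A2 = 784652; d = 37525; 37525 = 5^2 * 19 * 79; sigma = (1 + 5 + 25) * (1 + 19) * (1 + 79) = 31 * 20 * 80 = 49600; answer 49600
Stage 4: A3 = 49600; c = -12; cross terms: (-34*-12 - -14*-5)=338, (-14*-40 - -25*-12)=260, (-25*23 - 18*-40)=145, (18*34 - 20*23)=152, (20*26 - -6*34)=724, (-6*-5 - -34*26)=914; twice the area = |2533| = 2533; area = 2533/2; boundary points = 1 + 1 + 1 + 1 + 2 + 1 = 7; strictly interior points = area - boundary/2 + 1 = 1264; answer 1264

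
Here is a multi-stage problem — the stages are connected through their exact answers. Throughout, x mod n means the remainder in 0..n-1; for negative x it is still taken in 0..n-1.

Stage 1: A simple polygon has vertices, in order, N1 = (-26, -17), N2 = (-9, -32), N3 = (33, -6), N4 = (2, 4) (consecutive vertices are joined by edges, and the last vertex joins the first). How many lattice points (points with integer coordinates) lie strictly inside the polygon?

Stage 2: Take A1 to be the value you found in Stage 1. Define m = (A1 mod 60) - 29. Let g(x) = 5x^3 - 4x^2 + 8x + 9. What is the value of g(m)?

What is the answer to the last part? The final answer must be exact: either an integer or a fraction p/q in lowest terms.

Stage 1: cross terms: (-26*-32 - -9*-17)=679, (-9*-6 - 33*-32)=1110, (33*4 - 2*-6)=144, (2*-17 - -26*4)=70; twice the area = |2003| = 2003; area = 2003/2; boundary points = 1 + 2 + 1 + 7 = 11; strictly interior points = area - boundary/2 + 1 = 997; answer 997
Stage 2: A1 = 997; m = 8; 5*(8)^3 - 4*(8)^2 + 8*(8)^1 + 9 = (2560) + (-256) + (64) + (9) = 2377; answer 2377

2377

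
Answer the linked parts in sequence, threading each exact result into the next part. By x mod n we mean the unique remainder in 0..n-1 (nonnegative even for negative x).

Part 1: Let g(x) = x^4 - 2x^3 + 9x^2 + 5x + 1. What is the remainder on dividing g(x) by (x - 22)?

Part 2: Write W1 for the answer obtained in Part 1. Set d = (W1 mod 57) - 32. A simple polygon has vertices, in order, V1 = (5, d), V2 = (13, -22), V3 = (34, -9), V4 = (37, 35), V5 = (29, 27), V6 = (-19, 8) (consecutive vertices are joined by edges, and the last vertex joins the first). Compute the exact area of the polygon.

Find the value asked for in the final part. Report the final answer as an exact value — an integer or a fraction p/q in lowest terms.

Part 1: remainder = value at the root: 1*(22)^4 - 2*(22)^3 + 9*(22)^2 + 5*(22)^1 + 1 = (234256) + (-21296) + (4356) + (110) + (1) = 217427; answer 217427
Part 2: W1 = 217427; d = -3; cross terms: (5*-22 - 13*-3)=-71, (13*-9 - 34*-22)=631, (34*35 - 37*-9)=1523, (37*27 - 29*35)=-16, (29*8 - -19*27)=745, (-19*-3 - 5*8)=17; twice the area = |2829| = 2829; area = 2829/2; answer 2829/2

2829/2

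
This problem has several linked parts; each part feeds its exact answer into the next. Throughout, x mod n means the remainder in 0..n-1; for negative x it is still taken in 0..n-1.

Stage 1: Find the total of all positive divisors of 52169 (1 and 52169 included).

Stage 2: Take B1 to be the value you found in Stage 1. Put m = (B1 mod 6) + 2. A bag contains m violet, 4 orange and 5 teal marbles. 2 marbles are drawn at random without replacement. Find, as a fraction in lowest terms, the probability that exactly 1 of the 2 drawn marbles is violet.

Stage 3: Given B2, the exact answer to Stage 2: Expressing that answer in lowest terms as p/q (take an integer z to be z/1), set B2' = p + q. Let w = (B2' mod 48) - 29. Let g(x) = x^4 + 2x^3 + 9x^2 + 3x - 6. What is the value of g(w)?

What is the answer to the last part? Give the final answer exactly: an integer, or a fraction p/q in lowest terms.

254

Stage 1: 52169 = 13 * 4013; sigma = (1 + 13) * (1 + 4013) = 14 * 4014 = 56196; answer 56196
Stage 2: B1 = 56196; m = 2; total draws C(11,2) = 55; favorable C(2,1)*C(9,1) = 18; P = 18/55; answer 18/55
Stage 3: B2 = 18/55; threaded value p + q = 73; w = -4; 1*(-4)^4 + 2*(-4)^3 + 9*(-4)^2 + 3*(-4)^1 - 6 = (256) + (-128) + (144) + (-12) + (-6) = 254; answer 254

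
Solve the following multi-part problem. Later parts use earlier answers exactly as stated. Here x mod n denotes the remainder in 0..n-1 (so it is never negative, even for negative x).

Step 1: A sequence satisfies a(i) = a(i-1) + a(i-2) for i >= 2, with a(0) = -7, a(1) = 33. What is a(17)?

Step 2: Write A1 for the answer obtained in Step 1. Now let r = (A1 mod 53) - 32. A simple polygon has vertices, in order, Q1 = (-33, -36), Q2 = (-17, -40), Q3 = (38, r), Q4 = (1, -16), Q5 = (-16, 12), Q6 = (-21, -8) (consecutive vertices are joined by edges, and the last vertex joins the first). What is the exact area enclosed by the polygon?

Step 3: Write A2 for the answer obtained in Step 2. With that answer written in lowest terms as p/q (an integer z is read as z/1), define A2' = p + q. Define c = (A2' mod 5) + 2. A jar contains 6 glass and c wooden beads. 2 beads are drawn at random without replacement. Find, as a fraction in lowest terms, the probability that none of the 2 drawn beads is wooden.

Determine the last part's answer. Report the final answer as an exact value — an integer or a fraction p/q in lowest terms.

3/11

Step 1: a(2) = 1*(33) + 1*(-7) = 26; iterating: a(2)=26, a(3)=59, a(4)=85, a(5)=144, a(6)=229, a(7)=373, a(8)=602, a(9)=975, a(10)=1577, a(11)=2552, a(12)=4129, a(13)=6681, a(14)=10810, a(15)=17491, a(16)=28301, a(17)=45792; answer 45792
Step 2: A1 = 45792; r = -32; cross terms: (-33*-40 - -17*-36)=708, (-17*-32 - 38*-40)=2064, (38*-16 - 1*-32)=-576, (1*12 - -16*-16)=-244, (-16*-8 - -21*12)=380, (-21*-36 - -33*-8)=492; twice the area = |2824| = 2824; area = 1412; answer 1412
Step 3: A2 = 1412; threaded value p + q = 1413; c = 5; total draws C(11,2) = 55; favorable C(6,2) = 15; P = 3/11; answer 3/11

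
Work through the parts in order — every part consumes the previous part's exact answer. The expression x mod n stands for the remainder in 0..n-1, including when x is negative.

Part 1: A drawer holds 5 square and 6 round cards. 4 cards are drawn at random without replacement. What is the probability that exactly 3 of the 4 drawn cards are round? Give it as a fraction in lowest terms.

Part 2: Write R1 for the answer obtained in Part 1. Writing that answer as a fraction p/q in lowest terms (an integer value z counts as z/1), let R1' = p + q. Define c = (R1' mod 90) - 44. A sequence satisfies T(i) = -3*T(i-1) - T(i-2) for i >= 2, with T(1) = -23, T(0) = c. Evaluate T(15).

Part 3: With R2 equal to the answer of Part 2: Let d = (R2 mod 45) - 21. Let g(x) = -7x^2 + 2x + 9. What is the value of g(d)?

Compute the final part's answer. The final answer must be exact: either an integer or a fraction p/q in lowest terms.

-423

Part 1: total draws C(11,4) = 330; favorable C(6,3)*C(5,1) = 100; P = 10/33; answer 10/33
Part 2: R1 = 10/33; threaded value p + q = 43; c = -1; T(2) = -3*(-23) - 1*(-1) = 70; iterating: T(2)=70, T(3)=-187, T(4)=491, T(5)=-1286, T(6)=3367, T(7)=-8815, T(8)=23078, T(9)=-60419, T(10)=158179, T(11)=-414118, T(12)=1084175, T(13)=-2838407, T(14)=7431046, T(15)=-19454731; answer -19454731
Part 3: R2 = -19454731; d = 8; -7*(8)^2 + 2*(8)^1 + 9 = (-448) + (16) + (9) = -423; answer -423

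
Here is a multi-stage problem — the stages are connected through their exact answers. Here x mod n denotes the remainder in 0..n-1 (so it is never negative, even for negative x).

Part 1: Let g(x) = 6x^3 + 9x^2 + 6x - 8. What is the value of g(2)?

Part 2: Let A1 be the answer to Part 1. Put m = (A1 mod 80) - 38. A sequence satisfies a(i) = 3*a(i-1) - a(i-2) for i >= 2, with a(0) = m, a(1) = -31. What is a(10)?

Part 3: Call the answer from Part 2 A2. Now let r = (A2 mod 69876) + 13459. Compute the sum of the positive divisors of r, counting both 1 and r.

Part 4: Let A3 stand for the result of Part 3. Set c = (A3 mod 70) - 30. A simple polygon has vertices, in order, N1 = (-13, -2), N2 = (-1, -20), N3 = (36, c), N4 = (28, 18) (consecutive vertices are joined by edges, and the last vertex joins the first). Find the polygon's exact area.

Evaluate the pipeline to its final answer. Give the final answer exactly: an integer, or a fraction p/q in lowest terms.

1047

Part 1: 6*(2)^3 + 9*(2)^2 + 6*(2)^1 - 8 = (48) + (36) + (12) + (-8) = 88; answer 88
Part 2: A1 = 88; m = -30; a(2) = 3*(-31) - 1*(-30) = -63; iterating: a(2)=-63, a(3)=-158, a(4)=-411, a(5)=-1075, a(6)=-2814, a(7)=-7367, a(8)=-19287, a(9)=-50494, a(10)=-132195; answer -132195
Part 3: A2 = -132195; r = 21016; 21016 = 2^3 * 37 * 71; sigma = (1 + 2 + 4 + 8) * (1 + 37) * (1 + 71) = 15 * 38 * 72 = 41040; answer 41040
Part 4: A3 = 41040; c = -10; cross terms: (-13*-20 - -1*-2)=258, (-1*-10 - 36*-20)=730, (36*18 - 28*-10)=928, (28*-2 - -13*18)=178; twice the area = |2094| = 2094; area = 1047; answer 1047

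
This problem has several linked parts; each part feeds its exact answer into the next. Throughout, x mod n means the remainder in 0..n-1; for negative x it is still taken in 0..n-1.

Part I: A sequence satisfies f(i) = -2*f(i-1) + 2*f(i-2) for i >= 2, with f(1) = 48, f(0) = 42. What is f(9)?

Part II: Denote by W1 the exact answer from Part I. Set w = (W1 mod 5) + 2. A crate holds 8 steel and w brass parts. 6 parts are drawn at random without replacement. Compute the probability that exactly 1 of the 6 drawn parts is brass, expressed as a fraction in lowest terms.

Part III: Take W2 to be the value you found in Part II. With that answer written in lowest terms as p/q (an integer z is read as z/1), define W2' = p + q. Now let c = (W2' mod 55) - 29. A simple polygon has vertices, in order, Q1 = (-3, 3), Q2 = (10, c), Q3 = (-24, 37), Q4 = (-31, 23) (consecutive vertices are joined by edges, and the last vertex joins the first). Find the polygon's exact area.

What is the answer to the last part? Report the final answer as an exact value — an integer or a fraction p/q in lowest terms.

Part I: f(2) = -2*(48) + 2*(42) = -12; iterating: f(2)=-12, f(3)=120, f(4)=-264, f(5)=768, f(6)=-2064, f(7)=5664, f(8)=-15456, f(9)=42240; answer 42240
Part II: W1 = 42240; w = 2; total draws C(10,6) = 210; favorable C(2,1)*C(8,5) = 112; P = 8/15; answer 8/15
Part III: W2 = 8/15; threaded value p + q = 23; c = -6; cross terms: (-3*-6 - 10*3)=-12, (10*37 - -24*-6)=226, (-24*23 - -31*37)=595, (-31*3 - -3*23)=-24; twice the area = |785| = 785; area = 785/2; answer 785/2

785/2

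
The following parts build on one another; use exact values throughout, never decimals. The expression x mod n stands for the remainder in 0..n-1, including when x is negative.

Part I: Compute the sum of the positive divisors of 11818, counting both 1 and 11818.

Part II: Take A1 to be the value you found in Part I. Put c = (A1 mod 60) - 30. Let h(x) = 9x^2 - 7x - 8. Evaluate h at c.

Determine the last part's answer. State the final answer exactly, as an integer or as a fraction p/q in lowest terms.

Part I: 11818 = 2 * 19 * 311; sigma = (1 + 2) * (1 + 19) * (1 + 311) = 3 * 20 * 312 = 18720; answer 18720
Part II: A1 = 18720; c = -30; 9*(-30)^2 - 7*(-30)^1 - 8 = (8100) + (210) + (-8) = 8302; answer 8302

8302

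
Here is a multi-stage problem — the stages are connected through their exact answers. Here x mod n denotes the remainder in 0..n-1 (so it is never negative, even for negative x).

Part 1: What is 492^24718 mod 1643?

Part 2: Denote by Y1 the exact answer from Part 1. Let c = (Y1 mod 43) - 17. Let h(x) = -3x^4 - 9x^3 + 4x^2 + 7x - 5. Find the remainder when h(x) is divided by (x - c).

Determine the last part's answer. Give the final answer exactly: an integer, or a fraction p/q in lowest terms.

Part 1: squarings mod 1643: 492^1=492, 492^2=543, 492^4=752, 492^8=312, 492^16=407, 492^32=1349, 492^64=1000, 492^128=1056, 492^256=1182, 492^512=574, 492^1024=876, 492^2048=95, 492^4096=810, 492^8192=543, 492^16384=752; 492^24718 = 492^2 * 492^4 * 492^8 * 492^128 * 492^8192 * 492^16384 = 839 (mod 1643); answer 839
Part 2: Y1 = 839; c = 5; remainder = value at the root: -3*(5)^4 - 9*(5)^3 + 4*(5)^2 + 7*(5)^1 - 5 = (-1875) + (-1125) + (100) + (35) + (-5) = -2870; answer -2870

-2870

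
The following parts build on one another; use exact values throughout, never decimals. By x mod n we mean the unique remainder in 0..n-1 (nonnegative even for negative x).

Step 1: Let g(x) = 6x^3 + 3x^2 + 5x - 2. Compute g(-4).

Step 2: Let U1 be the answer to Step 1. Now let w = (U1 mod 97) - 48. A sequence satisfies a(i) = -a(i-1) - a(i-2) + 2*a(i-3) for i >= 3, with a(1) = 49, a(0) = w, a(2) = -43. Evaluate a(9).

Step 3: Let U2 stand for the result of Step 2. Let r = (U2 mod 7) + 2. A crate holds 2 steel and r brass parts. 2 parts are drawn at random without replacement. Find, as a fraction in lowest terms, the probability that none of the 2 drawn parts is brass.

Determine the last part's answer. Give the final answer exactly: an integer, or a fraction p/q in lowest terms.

1/36

Step 1: 6*(-4)^3 + 3*(-4)^2 + 5*(-4)^1 - 2 = (-384) + (48) + (-20) + (-2) = -358; answer -358
Step 2: U1 = -358; w = -18; a(3) = -1*(-43) - 1*(49) + 2*(-18) = -42; iterating: a(3)=-42, a(4)=183, a(5)=-227, a(6)=-40, a(7)=633, a(8)=-1047, a(9)=334; answer 334
Step 3: U2 = 334; r = 7; total draws C(9,2) = 36; favorable C(2,2) = 1; P = 1/36; answer 1/36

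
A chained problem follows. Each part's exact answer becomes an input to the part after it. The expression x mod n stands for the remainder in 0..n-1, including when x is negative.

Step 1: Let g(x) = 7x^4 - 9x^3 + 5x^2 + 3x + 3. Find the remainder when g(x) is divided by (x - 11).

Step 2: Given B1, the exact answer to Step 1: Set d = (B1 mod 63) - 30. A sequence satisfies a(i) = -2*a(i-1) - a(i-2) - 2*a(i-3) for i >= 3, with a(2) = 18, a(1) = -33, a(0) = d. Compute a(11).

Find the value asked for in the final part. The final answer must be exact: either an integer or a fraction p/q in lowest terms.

-15957

Step 1: remainder = value at the root: 7*(11)^4 - 9*(11)^3 + 5*(11)^2 + 3*(11)^1 + 3 = (102487) + (-11979) + (605) + (33) + (3) = 91149; answer 91149
Step 2: B1 = 91149; d = 21; a(3) = -2*(18) - 1*(-33) - 2*(21) = -45; iterating: a(3)=-45, a(4)=138, a(5)=-267, a(6)=486, a(7)=-981, a(8)=2010, a(9)=-4011, a(10)=7974, a(11)=-15957; answer -15957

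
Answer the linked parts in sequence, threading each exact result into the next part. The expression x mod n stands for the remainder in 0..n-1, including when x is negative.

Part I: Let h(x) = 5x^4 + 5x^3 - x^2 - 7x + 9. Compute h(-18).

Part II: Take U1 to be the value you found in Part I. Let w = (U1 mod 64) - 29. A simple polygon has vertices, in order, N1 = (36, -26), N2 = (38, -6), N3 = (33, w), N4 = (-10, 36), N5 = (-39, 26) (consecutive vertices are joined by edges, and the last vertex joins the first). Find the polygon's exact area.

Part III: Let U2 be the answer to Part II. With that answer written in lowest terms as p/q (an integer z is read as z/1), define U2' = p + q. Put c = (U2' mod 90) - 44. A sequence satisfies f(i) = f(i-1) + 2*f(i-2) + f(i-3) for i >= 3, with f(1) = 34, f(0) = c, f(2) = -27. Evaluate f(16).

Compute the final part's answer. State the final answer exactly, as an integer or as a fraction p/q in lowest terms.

Part I: 5*(-18)^4 + 5*(-18)^3 - 1*(-18)^2 - 7*(-18)^1 + 9 = (524880) + (-29160) + (-324) + (126) + (9) = 495531; answer 495531
Part II: U1 = 495531; w = 14; cross terms: (36*-6 - 38*-26)=772, (38*14 - 33*-6)=730, (33*36 - -10*14)=1328, (-10*26 - -39*36)=1144, (-39*-26 - 36*26)=78; twice the area = |4052| = 4052; area = 2026; answer 2026
Part III: U2 = 2026; threaded value p + q = 2027; c = 3; f(3) = 1*(-27) + 2*(34) + 1*(3) = 44; iterating: f(3)=44, f(4)=24, f(5)=85, f(6)=177, f(7)=371, f(8)=810, f(9)=1729, f(10)=3720, f(11)=7988, f(12)=17157, f(13)=36853, f(14)=79155, f(15)=170018, f(16)=365181; answer 365181

365181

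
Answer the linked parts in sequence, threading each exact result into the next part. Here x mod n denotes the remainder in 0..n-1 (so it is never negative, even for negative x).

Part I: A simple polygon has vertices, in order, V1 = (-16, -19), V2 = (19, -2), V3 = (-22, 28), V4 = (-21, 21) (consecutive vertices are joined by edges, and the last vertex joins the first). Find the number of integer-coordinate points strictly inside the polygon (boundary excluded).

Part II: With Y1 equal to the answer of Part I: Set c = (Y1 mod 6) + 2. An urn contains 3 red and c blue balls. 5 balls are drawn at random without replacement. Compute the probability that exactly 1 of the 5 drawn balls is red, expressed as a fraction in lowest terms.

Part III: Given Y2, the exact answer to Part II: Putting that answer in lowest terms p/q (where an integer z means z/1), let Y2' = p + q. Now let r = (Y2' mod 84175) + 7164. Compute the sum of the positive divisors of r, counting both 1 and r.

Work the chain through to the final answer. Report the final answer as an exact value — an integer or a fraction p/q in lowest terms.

Part I: cross terms: (-16*-2 - 19*-19)=393, (19*28 - -22*-2)=488, (-22*21 - -21*28)=126, (-21*-19 - -16*21)=735; twice the area = |1742| = 1742; area = 871; boundary points = 1 + 1 + 1 + 5 = 8; strictly interior points = area - boundary/2 + 1 = 868; answer 868
Part II: Y1 = 868; c = 6; total draws C(9,5) = 126; favorable C(3,1)*C(6,4) = 45; P = 5/14; answer 5/14
Part III: Y2 = 5/14; threaded value p + q = 19; r = 7183; 7183 = 11 * 653; sigma = (1 + 11) * (1 + 653) = 12 * 654 = 7848; answer 7848

7848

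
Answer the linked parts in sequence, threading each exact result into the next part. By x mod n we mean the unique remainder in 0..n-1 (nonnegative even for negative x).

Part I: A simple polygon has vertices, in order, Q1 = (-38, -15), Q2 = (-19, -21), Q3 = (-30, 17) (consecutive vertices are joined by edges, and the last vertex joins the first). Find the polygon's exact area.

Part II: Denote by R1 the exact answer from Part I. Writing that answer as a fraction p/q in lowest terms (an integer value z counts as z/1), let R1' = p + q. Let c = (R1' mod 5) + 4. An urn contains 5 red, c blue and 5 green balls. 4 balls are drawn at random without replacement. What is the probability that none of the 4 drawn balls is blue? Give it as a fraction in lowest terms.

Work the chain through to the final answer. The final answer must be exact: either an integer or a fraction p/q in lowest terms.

7/102

Part I: cross terms: (-38*-21 - -19*-15)=513, (-19*17 - -30*-21)=-953, (-30*-15 - -38*17)=1096; twice the area = |656| = 656; area = 328; answer 328
Part II: R1 = 328; threaded value p + q = 329; c = 8; total draws C(18,4) = 3060; favorable C(10,4) = 210; P = 7/102; answer 7/102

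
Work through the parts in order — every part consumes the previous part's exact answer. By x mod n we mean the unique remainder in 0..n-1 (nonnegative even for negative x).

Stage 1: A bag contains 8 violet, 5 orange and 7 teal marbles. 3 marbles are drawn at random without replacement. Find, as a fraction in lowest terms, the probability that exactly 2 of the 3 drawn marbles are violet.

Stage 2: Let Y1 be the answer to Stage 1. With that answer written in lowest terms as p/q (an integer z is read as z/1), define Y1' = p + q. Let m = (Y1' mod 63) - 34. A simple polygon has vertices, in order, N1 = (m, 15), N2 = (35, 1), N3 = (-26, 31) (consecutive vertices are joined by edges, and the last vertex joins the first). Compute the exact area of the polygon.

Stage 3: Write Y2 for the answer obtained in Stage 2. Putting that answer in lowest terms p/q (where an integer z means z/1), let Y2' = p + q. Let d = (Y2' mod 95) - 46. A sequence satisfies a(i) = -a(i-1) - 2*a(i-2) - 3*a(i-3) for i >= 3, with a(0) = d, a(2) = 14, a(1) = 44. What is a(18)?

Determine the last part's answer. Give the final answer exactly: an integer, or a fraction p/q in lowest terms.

Stage 1: total draws C(20,3) = 1140; favorable C(8,2)*C(12,1) = 336; P = 28/95; answer 28/95
Stage 2: Y1 = 28/95; threaded value p + q = 123; m = 26; cross terms: (26*1 - 35*15)=-499, (35*31 - -26*1)=1111, (-26*15 - 26*31)=-1196; twice the area = |-584| = 584; area = 292; answer 292
Stage 3: Y2 = 292; threaded value p + q = 293; d = -38; a(3) = -1*(14) - 2*(44) - 3*(-38) = 12; iterating: a(3)=12, a(4)=-172, a(5)=106, a(6)=202, a(7)=102, a(8)=-824, a(9)=14, a(10)=1328, a(11)=1116, a(12)=-3814, a(13)=-2402, a(14)=6682, a(15)=9564, a(16)=-15722, a(17)=-23452, a(18)=26204; answer 26204

26204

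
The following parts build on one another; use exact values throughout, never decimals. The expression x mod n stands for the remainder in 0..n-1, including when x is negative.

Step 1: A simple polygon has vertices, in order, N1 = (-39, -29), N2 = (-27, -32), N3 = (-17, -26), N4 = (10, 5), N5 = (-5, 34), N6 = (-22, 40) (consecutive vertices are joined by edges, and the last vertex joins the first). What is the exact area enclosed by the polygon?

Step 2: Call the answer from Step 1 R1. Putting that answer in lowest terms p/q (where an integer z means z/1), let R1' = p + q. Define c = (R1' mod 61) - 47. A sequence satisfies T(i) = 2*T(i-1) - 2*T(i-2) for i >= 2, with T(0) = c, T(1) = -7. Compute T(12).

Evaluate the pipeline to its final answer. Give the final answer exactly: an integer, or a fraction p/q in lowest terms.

Step 1: cross terms: (-39*-32 - -27*-29)=465, (-27*-26 - -17*-32)=158, (-17*5 - 10*-26)=175, (10*34 - -5*5)=365, (-5*40 - -22*34)=548, (-22*-29 - -39*40)=2198; twice the area = |3909| = 3909; area = 3909/2; answer 3909/2
Step 2: R1 = 3909/2; threaded value p + q = 3911; c = -40; T(2) = 2*(-7) - 2*(-40) = 66; iterating: T(2)=66, T(3)=146, T(4)=160, T(5)=28, T(6)=-264, T(7)=-584, T(8)=-640, T(9)=-112, T(10)=1056, T(11)=2336, T(12)=2560; answer 2560

2560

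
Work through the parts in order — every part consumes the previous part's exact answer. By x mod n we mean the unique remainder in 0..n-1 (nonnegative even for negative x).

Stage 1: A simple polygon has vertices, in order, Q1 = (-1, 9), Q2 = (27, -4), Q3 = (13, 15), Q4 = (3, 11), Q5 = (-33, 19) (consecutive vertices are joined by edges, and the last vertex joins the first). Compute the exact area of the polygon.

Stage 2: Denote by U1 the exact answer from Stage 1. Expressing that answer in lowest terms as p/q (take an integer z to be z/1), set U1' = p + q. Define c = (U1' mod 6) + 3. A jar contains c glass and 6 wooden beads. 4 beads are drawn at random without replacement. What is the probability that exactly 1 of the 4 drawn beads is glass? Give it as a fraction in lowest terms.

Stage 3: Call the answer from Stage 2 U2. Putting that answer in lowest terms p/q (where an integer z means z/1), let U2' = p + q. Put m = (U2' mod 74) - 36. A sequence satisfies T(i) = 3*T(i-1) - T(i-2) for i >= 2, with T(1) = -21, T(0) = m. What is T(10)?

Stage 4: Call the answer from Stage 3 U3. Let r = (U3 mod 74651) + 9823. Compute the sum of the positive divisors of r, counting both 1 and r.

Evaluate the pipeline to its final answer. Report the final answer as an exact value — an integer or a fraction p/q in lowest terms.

112896

Stage 1: cross terms: (-1*-4 - 27*9)=-239, (27*15 - 13*-4)=457, (13*11 - 3*15)=98, (3*19 - -33*11)=420, (-33*9 - -1*19)=-278; twice the area = |458| = 458; area = 229; answer 229
Stage 2: U1 = 229; threaded value p + q = 230; c = 5; total draws C(11,4) = 330; favorable C(5,1)*C(6,3) = 100; P = 10/33; answer 10/33
Stage 3: U2 = 10/33; threaded value p + q = 43; m = 7; T(2) = 3*(-21) - 1*(7) = -70; iterating: T(2)=-70, T(3)=-189, T(4)=-497, T(5)=-1302, T(6)=-3409, T(7)=-8925, T(8)=-23366, T(9)=-61173, T(10)=-160153; answer -160153
Stage 4: U3 = -160153; r = 73623; 73623 = 3 * 11 * 23 * 97; sigma = (1 + 3) * (1 + 11) * (1 + 23) * (1 + 97) = 4 * 12 * 24 * 98 = 112896; answer 112896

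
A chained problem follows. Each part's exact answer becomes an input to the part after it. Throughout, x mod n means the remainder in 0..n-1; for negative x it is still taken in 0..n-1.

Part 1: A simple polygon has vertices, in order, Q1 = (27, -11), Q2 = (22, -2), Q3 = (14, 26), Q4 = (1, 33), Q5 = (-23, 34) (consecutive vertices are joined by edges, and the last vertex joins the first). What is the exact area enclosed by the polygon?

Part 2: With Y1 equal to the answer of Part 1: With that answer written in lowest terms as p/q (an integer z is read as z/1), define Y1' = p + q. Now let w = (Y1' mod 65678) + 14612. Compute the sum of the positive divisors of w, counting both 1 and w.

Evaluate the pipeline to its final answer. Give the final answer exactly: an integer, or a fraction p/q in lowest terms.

Part 1: cross terms: (27*-2 - 22*-11)=188, (22*26 - 14*-2)=600, (14*33 - 1*26)=436, (1*34 - -23*33)=793, (-23*-11 - 27*34)=-665; twice the area = |1352| = 1352; area = 676; answer 676
Part 2: Y1 = 676; threaded value p + q = 677; w = 15289; 15289 is prime, so its only divisors are 1 and 15289; sigma = 1 + 15289 = 15290; answer 15290

15290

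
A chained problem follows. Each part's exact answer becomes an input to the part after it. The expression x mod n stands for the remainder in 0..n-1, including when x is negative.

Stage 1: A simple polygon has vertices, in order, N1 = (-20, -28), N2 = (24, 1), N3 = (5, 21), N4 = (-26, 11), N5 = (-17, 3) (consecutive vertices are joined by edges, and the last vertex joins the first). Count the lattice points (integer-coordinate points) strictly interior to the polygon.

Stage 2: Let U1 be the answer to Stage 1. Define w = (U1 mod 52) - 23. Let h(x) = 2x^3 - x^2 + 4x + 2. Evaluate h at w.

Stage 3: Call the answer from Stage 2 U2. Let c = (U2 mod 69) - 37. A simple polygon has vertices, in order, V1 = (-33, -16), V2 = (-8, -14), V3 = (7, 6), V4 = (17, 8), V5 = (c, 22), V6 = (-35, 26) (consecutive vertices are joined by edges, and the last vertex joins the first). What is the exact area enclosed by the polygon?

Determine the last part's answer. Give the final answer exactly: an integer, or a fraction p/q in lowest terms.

1180

Stage 1: cross terms: (-20*1 - 24*-28)=652, (24*21 - 5*1)=499, (5*11 - -26*21)=601, (-26*3 - -17*11)=109, (-17*-28 - -20*3)=536; twice the area = |2397| = 2397; area = 2397/2; boundary points = 1 + 1 + 1 + 1 + 1 = 5; strictly interior points = area - boundary/2 + 1 = 1197; answer 1197
Stage 2: U1 = 1197; w = -22; 2*(-22)^3 - 1*(-22)^2 + 4*(-22)^1 + 2 = (-21296) + (-484) + (-88) + (2) = -21866; answer -21866
Stage 3: U2 = -21866; c = -30; cross terms: (-33*-14 - -8*-16)=334, (-8*6 - 7*-14)=50, (7*8 - 17*6)=-46, (17*22 - -30*8)=614, (-30*26 - -35*22)=-10, (-35*-16 - -33*26)=1418; twice the area = |2360| = 2360; area = 1180; answer 1180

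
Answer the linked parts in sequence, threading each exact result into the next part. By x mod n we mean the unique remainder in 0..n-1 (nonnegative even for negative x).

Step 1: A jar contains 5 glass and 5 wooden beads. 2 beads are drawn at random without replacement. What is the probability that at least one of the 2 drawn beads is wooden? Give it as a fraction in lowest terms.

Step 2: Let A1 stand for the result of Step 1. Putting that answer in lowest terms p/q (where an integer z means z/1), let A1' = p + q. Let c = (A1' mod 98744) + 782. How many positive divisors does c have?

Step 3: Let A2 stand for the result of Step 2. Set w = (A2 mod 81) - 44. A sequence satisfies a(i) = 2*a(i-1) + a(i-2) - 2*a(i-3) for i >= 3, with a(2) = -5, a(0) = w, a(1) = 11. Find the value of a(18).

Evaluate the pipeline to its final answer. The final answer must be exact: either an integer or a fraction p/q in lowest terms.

Step 1: total draws C(10,2) = 45; complement C(5,2) = 10; favorable 45 - 10 = 35; P = 7/9; answer 7/9
Step 2: A1 = 7/9; threaded value p + q = 16; c = 798; 798 = 2 * 3 * 7 * 19; number of divisors = (1+1) * (1+1) * (1+1) * (1+1) = 16; answer 16
Step 3: A2 = 16; w = -28; a(3) = 2*(-5) + 1*(11) - 2*(-28) = 57; iterating: a(3)=57, a(4)=87, a(5)=241, a(6)=455, a(7)=977, a(8)=1927, a(9)=3921, a(10)=7815, a(11)=15697, a(12)=31367, a(13)=62801, a(14)=125575, a(15)=251217, a(16)=502407, a(17)=1004881, a(18)=2009735; answer 2009735

2009735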